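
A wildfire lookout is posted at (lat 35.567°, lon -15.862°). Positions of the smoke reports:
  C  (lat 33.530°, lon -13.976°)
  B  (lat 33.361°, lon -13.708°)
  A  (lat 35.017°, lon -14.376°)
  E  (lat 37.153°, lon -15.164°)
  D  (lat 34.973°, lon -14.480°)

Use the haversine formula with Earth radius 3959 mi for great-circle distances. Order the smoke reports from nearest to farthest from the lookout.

Distance from the lookout at (lat 35.567°, lon -15.862°) to each:
D (lat 34.973°, lon -14.480°): 88.1 mi
A (lat 35.017°, lon -14.376°): 92.0 mi
E (lat 37.153°, lon -15.164°): 116.3 mi
C (lat 33.530°, lon -13.976°): 177.0 mi
B (lat 33.361°, lon -13.708°): 195.7 mi

D, A, E, C, B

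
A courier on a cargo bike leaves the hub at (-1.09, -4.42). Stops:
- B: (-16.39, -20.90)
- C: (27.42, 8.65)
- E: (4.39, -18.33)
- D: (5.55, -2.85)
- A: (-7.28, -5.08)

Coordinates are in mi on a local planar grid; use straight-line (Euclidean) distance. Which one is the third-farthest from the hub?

E

Distances from the hub ((-1.09, -4.42)):
C: 31.4 mi
B: 22.5 mi
E: 15.0 mi
D: 6.8 mi
A: 6.2 mi
The third-farthest is E at 15.0 mi.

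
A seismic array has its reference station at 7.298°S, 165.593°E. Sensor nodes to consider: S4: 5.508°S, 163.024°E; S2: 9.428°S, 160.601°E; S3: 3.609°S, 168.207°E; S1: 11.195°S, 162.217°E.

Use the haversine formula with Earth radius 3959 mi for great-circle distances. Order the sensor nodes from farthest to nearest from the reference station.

S2, S1, S3, S4

Computing each great-circle distance from 7.298°S, 165.593°E:
S2 9.428°S, 160.601°E: 371.6 mi
S1 11.195°S, 162.217°E: 354.3 mi
S3 3.609°S, 168.207°E: 311.9 mi
S4 5.508°S, 163.024°E: 215.4 mi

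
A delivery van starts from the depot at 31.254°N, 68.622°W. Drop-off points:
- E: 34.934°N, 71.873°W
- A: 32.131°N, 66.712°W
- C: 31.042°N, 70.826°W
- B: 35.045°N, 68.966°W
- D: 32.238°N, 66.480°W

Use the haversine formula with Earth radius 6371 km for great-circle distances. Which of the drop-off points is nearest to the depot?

A

Distance to each, sorted:
A: 205.3 km
C: 211.1 km
D: 230.2 km
B: 422.8 km
E: 509.0 km
The nearest is A at 205.3 km.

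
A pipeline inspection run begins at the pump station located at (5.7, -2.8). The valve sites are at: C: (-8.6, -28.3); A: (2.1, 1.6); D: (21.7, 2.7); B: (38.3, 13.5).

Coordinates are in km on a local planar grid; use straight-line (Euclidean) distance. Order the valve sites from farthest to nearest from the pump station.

Computing each straight-line distance from (5.7, -2.8):
B (38.3, 13.5): 36.4 km
C (-8.6, -28.3): 29.2 km
D (21.7, 2.7): 16.9 km
A (2.1, 1.6): 5.7 km

B, C, D, A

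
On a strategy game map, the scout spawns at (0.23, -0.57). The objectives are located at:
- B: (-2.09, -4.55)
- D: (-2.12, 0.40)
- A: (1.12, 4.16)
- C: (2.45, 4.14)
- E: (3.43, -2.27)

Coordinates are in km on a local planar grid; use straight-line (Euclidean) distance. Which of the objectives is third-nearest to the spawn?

Distances from the spawn ((0.23, -0.57)):
D: 2.5 km
E: 3.6 km
B: 4.6 km
A: 4.8 km
C: 5.2 km
The third-nearest is B at 4.6 km.

B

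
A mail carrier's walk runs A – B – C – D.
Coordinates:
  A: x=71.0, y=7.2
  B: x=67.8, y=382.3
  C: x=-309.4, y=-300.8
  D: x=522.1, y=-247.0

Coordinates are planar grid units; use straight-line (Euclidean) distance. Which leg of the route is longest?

Leg distances:
A→B: 375.1
B→C: 780.3
C→D: 833.2
The longest leg is C–D at 833.2.

C–D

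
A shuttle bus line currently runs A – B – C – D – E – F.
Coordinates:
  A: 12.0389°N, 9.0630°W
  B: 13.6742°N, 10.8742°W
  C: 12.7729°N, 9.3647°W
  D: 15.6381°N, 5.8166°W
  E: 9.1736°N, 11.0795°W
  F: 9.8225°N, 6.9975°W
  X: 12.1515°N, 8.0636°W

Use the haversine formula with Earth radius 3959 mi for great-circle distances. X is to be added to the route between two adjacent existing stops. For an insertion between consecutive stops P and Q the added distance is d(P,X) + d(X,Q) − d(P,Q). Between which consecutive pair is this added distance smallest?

Added distance for inserting X between each consecutive pair:
A–B: 118.2 mi
B–C: 195.2 mi
C–D: 72.6 mi
D–E: 3.9 mi
E–F: 184.9 mi
Smallest added distance is 3.9 mi, inserting between D and E.

between D and E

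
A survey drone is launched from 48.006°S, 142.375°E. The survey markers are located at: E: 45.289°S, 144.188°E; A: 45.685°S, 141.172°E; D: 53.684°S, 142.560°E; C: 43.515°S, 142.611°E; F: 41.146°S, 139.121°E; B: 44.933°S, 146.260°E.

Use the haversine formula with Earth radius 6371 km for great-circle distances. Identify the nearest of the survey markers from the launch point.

A

Distance to each, sorted:
A: 273.8 km
E: 332.3 km
B: 453.0 km
C: 499.7 km
D: 631.5 km
F: 805.0 km
The nearest is A at 273.8 km.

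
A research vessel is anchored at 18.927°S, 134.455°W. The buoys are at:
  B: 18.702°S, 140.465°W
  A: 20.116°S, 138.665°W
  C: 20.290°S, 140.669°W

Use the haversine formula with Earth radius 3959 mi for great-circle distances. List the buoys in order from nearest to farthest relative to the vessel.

Distances from the vessel:
A 20.116°S, 138.665°W: 286.2 mi
B 18.702°S, 140.465°W: 393.4 mi
C 20.290°S, 140.669°W: 415.3 mi

A, B, C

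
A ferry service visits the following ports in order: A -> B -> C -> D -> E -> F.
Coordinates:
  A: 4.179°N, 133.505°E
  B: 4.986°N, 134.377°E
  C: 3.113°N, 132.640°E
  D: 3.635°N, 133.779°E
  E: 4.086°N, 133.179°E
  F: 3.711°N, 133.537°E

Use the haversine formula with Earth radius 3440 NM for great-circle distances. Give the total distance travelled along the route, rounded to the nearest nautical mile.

376 NM

Leg distances:
A→B: 71.2 NM  (cumulative 71.2 NM)
B→C: 153.2 NM  (cumulative 224.4 NM)
C→D: 75.1 NM  (cumulative 299.5 NM)
D→E: 45.0 NM  (cumulative 344.5 NM)
E→F: 31.1 NM  (cumulative 375.6 NM)
Total route length ≈ 376 NM.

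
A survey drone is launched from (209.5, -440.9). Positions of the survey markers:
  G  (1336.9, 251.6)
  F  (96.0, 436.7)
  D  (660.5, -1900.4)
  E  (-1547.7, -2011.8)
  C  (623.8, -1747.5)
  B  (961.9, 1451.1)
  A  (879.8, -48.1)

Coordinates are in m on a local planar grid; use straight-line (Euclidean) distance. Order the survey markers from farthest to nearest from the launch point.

E, B, D, C, G, F, A

Computing each straight-line distance from (209.5, -440.9):
E (-1547.7, -2011.8): 2357.0 m
B (961.9, 1451.1): 2036.1 m
D (660.5, -1900.4): 1527.6 m
C (623.8, -1747.5): 1370.7 m
G (1336.9, 251.6): 1323.1 m
F (96.0, 436.7): 884.9 m
A (879.8, -48.1): 776.9 m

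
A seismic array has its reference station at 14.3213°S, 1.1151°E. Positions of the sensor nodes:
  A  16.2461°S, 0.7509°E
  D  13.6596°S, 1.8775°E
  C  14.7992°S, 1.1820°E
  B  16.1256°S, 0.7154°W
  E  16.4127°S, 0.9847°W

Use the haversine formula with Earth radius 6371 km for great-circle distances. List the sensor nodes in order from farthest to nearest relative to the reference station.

E, B, A, D, C

Distances from the reference station:
E 16.4127°S, 0.9847°W: 323.7 km
B 16.1256°S, 0.7154°W: 280.8 km
A 16.2461°S, 0.7509°E: 217.6 km
D 13.6596°S, 1.8775°E: 110.4 km
C 14.7992°S, 1.1820°E: 53.6 km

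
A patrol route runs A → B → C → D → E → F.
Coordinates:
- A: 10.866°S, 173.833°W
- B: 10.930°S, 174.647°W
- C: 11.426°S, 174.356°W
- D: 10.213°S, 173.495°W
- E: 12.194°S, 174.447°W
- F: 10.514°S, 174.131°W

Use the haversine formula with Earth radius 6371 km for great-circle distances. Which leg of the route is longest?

D–E

Leg distances:
A→B: 89.2 km
B→C: 63.6 km
C→D: 164.4 km
D→E: 243.5 km
E→F: 190.0 km
The longest leg is D–E at 243.5 km.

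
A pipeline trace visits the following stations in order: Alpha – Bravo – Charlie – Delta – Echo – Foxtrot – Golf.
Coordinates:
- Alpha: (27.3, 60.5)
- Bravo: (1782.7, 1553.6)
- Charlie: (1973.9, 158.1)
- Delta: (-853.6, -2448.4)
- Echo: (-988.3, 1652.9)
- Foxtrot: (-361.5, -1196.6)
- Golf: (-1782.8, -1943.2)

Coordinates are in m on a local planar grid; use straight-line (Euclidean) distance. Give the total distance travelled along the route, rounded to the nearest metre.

Leg distances:
Alpha→Bravo: 2304.5 m  (cumulative 2304.5 m)
Bravo→Charlie: 1408.5 m  (cumulative 3713.0 m)
Charlie→Delta: 3845.6 m  (cumulative 7558.6 m)
Delta→Echo: 4103.5 m  (cumulative 11662.2 m)
Echo→Foxtrot: 2917.6 m  (cumulative 14579.8 m)
Foxtrot→Golf: 1605.5 m  (cumulative 16185.2 m)
Total route length ≈ 16185 m.

16185 m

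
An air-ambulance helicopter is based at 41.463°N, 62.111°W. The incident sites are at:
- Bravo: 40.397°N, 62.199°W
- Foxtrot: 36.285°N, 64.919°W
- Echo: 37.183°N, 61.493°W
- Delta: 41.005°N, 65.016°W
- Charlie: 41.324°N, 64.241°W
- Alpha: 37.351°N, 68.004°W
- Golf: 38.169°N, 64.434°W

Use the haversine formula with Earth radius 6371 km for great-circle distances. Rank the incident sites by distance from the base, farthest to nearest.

Computing each great-circle distance from 41.463°N, 62.111°W:
Alpha 37.351°N, 68.004°W: 681.9 km
Foxtrot 36.285°N, 64.919°W: 624.9 km
Echo 37.183°N, 61.493°W: 478.9 km
Golf 38.169°N, 64.434°W: 416.5 km
Delta 41.005°N, 65.016°W: 248.2 km
Charlie 41.324°N, 64.241°W: 178.3 km
Bravo 40.397°N, 62.199°W: 118.8 km

Alpha, Foxtrot, Echo, Golf, Delta, Charlie, Bravo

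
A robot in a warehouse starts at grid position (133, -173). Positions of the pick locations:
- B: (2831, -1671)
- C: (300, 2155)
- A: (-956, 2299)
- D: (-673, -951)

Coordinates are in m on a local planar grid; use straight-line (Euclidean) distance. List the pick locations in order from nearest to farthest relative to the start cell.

D, C, A, B

Distance from the start cell at (133, -173) to each:
D (-673, -951): 1120.2 m
C (300, 2155): 2334.0 m
A (-956, 2299): 2701.2 m
B (2831, -1671): 3086.0 m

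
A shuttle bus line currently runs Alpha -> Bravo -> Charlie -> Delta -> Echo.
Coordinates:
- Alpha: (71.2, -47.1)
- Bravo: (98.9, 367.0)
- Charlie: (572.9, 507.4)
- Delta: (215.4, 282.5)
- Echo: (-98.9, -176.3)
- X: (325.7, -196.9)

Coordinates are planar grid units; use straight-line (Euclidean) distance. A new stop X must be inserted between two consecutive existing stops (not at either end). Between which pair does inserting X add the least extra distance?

between Delta and Echo

Added distance for inserting X between each consecutive pair:
Alpha–Bravo: 488.1
Bravo–Charlie: 859.9
Charlie–Delta: 816.0
Delta–Echo: 360.9
Smallest added distance is 360.9, inserting between Delta and Echo.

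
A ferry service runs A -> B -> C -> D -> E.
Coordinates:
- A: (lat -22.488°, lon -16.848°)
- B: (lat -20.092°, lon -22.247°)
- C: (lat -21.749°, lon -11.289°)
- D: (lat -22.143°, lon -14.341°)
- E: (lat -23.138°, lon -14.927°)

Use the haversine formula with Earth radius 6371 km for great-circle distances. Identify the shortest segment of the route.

D–E

Leg distances:
A→B: 619.5 km
B→C: 1152.7 km
C→D: 317.8 km
D→E: 125.9 km
The shortest leg is D–E at 125.9 km.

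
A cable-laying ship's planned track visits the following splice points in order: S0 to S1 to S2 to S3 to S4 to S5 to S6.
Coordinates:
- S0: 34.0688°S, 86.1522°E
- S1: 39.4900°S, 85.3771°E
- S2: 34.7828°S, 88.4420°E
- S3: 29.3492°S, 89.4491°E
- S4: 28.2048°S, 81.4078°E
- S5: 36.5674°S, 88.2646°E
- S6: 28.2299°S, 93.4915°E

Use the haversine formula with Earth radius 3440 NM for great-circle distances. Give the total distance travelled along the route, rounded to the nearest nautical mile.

Leg distances:
S0→S1: 327.6 NM  (cumulative 327.6 NM)
S1→S2: 318.4 NM  (cumulative 646.0 NM)
S2→S3: 330.2 NM  (cumulative 976.2 NM)
S3→S4: 428.6 NM  (cumulative 1404.8 NM)
S4→S5: 610.3 NM  (cumulative 2015.1 NM)
S5→S6: 566.1 NM  (cumulative 2581.2 NM)
Total route length ≈ 2581 NM.

2581 NM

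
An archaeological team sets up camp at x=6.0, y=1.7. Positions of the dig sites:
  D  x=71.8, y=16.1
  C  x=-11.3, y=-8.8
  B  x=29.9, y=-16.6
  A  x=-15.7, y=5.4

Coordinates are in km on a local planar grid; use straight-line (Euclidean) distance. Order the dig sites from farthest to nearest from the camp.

D, B, A, C

Computing each straight-line distance from x=6.0, y=1.7:
D x=71.8, y=16.1: 67.4 km
B x=29.9, y=-16.6: 30.1 km
A x=-15.7, y=5.4: 22.0 km
C x=-11.3, y=-8.8: 20.2 km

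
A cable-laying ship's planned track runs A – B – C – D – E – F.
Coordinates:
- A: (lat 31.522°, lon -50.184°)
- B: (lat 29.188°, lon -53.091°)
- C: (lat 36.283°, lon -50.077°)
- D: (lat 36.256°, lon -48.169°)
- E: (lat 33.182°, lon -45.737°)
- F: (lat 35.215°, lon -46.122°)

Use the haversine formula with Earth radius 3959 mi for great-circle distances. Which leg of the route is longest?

B–C

Leg distances:
A→B: 236.7 mi
B→C: 520.5 mi
C→D: 106.3 mi
D→E: 253.3 mi
E→F: 142.2 mi
The longest leg is B–C at 520.5 mi.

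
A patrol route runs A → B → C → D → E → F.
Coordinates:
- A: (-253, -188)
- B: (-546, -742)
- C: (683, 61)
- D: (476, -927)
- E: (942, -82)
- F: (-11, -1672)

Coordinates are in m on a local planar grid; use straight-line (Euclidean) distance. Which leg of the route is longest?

Leg distances:
A→B: 626.7 m
B→C: 1468.1 m
C→D: 1009.5 m
D→E: 965.0 m
E→F: 1853.7 m
The longest leg is E–F at 1853.7 m.

E–F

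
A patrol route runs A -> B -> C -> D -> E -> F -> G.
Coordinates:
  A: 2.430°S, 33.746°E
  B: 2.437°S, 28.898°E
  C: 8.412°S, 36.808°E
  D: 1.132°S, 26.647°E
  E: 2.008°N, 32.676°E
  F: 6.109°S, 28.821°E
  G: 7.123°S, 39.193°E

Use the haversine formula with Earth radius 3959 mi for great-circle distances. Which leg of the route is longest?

C–D

Leg distances:
A→B: 334.7 mi
B→C: 682.8 mi
C→D: 861.3 mi
D→E: 469.6 mi
E→F: 620.7 mi
F→G: 715.3 mi
The longest leg is C–D at 861.3 mi.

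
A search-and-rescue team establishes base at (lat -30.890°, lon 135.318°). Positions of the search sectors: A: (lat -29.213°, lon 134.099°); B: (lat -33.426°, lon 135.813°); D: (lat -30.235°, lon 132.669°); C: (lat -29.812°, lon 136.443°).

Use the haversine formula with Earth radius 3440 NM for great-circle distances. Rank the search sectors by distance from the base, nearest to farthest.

C, A, D, B

Distances from the base:
C (lat -29.812°, lon 136.443°): 87.1 NM
A (lat -29.213°, lon 134.099°): 119.0 NM
D (lat -30.235°, lon 132.669°): 142.5 NM
B (lat -33.426°, lon 135.813°): 154.3 NM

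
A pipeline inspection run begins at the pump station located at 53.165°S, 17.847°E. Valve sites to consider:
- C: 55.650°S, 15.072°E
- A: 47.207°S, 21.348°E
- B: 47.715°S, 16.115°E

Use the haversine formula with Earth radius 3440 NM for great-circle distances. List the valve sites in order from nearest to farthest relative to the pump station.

C, B, A

Distance from the pump station at 53.165°S, 17.847°E to each:
C 55.650°S, 15.072°E: 177.9 NM
B 47.715°S, 16.115°E: 333.8 NM
A 47.207°S, 21.348°E: 382.1 NM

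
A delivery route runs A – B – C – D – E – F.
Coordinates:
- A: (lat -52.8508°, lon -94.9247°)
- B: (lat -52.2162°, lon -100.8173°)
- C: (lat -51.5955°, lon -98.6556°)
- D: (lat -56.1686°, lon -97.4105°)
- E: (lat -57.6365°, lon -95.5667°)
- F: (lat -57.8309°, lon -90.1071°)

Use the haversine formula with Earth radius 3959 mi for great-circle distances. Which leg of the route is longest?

C–D

Leg distances:
A→B: 251.5 mi
B→C: 101.6 mi
C→D: 320.0 mi
D→E: 123.0 mi
E→F: 201.8 mi
The longest leg is C–D at 320.0 mi.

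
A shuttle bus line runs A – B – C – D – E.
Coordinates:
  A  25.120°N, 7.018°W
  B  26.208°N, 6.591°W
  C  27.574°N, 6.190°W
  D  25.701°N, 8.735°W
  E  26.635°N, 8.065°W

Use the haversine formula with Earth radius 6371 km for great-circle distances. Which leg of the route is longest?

C–D

Leg distances:
A→B: 128.3 km
B→C: 157.0 km
C→D: 327.6 km
D→E: 123.5 km
The longest leg is C–D at 327.6 km.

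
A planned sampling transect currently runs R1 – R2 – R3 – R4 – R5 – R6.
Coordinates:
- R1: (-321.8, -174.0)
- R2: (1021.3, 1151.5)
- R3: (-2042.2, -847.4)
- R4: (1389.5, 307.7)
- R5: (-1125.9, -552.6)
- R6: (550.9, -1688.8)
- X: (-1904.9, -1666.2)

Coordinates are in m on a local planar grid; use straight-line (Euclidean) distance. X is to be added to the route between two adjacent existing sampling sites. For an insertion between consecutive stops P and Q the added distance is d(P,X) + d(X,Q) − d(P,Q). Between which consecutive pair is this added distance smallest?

between R3 and R4

Added distance for inserting X between each consecutive pair:
R1–R2: 4350.8 m
R2–R3: 1234.6 m
R3–R4: 1049.8 m
R4–R5: 2541.1 m
R5–R6: 1789.4 m
Smallest added distance is 1049.8 m, inserting between R3 and R4.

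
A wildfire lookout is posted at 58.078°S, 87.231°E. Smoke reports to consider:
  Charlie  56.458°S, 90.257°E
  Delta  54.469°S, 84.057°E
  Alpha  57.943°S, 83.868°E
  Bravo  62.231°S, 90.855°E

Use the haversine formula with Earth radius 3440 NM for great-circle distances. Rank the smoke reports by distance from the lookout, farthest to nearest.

Distances from the lookout:
Bravo 62.231°S, 90.855°E: 271.7 NM
Delta 54.469°S, 84.057°E: 241.1 NM
Charlie 56.458°S, 90.257°E: 138.2 NM
Alpha 57.943°S, 83.868°E: 107.3 NM

Bravo, Delta, Charlie, Alpha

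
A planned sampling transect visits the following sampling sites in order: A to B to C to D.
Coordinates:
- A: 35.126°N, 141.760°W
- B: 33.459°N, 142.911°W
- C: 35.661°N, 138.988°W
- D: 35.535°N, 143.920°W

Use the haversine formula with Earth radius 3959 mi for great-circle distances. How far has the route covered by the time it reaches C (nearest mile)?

Leg distances:
A→B: 132.6 mi  (cumulative 132.6 mi)
B→C: 270.1 mi  (cumulative 402.7 mi)
Cumulative distance at C ≈ 403 mi.

403 mi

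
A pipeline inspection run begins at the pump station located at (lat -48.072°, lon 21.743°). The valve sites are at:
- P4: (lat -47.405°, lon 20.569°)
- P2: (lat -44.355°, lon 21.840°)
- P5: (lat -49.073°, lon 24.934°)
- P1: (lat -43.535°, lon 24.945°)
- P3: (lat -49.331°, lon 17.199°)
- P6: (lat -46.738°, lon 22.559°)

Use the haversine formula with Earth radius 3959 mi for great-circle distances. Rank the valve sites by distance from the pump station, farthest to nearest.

P1, P2, P3, P5, P6, P4

Distance from the pump station at (lat -48.072°, lon 21.743°) to each:
P1 (lat -43.535°, lon 24.945°): 349.3 mi
P2 (lat -44.355°, lon 21.840°): 256.9 mi
P3 (lat -49.331°, lon 17.199°): 224.7 mi
P5 (lat -49.073°, lon 24.934°): 161.4 mi
P6 (lat -46.738°, lon 22.559°): 99.8 mi
P4 (lat -47.405°, lon 20.569°): 71.4 mi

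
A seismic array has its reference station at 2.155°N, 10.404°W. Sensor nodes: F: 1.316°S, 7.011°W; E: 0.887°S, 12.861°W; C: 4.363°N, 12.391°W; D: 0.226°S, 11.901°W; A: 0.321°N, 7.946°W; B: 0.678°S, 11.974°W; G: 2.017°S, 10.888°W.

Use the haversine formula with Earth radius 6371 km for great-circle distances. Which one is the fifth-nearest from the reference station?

E

Distances from the reference station (2.155°N, 10.404°W):
D: 312.7 km
C: 330.0 km
A: 341.0 km
B: 360.1 km
E: 434.8 km
G: 467.0 km
F: 539.7 km
The fifth-nearest is E at 434.8 km.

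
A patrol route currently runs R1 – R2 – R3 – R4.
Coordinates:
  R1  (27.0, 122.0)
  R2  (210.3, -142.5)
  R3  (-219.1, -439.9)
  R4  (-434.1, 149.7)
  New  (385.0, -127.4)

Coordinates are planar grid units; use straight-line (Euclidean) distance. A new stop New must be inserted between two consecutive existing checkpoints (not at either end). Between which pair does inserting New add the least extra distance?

between R1 and R2

Added distance for inserting New between each consecutive pair:
R1–R2: 289.9
R2–R3: 333.2
R3–R4: 917.3
Smallest added distance is 289.9, inserting between R1 and R2.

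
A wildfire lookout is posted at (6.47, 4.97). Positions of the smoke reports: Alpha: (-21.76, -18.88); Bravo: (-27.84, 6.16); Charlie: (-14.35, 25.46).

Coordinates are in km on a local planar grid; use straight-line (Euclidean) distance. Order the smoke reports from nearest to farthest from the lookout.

Charlie, Bravo, Alpha

Computing each straight-line distance from (6.47, 4.97):
Charlie (-14.35, 25.46): 29.2 km
Bravo (-27.84, 6.16): 34.3 km
Alpha (-21.76, -18.88): 37.0 km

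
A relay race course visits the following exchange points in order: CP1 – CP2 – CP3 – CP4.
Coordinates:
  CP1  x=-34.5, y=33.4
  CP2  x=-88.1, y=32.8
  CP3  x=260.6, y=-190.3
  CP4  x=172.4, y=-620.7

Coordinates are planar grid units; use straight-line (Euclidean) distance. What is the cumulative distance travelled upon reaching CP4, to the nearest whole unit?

Leg distances:
CP1→CP2: 53.6  (cumulative 53.6)
CP2→CP3: 414.0  (cumulative 467.6)
CP3→CP4: 439.3  (cumulative 906.9)
Cumulative distance at CP4 ≈ 907.

907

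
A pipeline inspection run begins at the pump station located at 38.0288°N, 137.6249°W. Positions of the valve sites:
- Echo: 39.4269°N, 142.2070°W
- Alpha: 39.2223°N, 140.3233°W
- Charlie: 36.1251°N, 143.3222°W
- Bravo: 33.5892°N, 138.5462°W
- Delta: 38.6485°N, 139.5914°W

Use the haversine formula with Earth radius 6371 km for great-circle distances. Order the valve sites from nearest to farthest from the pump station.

Delta, Alpha, Echo, Bravo, Charlie

Distances from the pump station:
Delta 38.6485°N, 139.5914°W: 184.8 km
Alpha 39.2223°N, 140.3233°W: 269.4 km
Echo 39.4269°N, 142.2070°W: 426.7 km
Bravo 33.5892°N, 138.5462°W: 500.6 km
Charlie 36.1251°N, 143.3222°W: 547.8 km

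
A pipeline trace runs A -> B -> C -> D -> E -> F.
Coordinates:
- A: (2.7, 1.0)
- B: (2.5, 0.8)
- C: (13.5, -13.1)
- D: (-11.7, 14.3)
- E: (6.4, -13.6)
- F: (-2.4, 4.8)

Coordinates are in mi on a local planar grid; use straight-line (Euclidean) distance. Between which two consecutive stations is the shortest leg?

A–B

Leg distances:
A→B: 0.3 mi
B→C: 17.7 mi
C→D: 37.2 mi
D→E: 33.3 mi
E→F: 20.4 mi
The shortest leg is A–B at 0.3 mi.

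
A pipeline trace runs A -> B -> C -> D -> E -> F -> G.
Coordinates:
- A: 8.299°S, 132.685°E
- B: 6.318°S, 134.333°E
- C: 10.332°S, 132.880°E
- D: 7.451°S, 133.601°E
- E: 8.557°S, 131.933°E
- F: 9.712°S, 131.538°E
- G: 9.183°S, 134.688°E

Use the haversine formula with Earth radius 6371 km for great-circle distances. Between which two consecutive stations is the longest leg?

Leg distances:
A→B: 285.6 km
B→C: 474.1 km
C→D: 330.0 km
D→E: 221.0 km
E→F: 135.6 km
F→G: 350.5 km
The longest leg is B–C at 474.1 km.

B–C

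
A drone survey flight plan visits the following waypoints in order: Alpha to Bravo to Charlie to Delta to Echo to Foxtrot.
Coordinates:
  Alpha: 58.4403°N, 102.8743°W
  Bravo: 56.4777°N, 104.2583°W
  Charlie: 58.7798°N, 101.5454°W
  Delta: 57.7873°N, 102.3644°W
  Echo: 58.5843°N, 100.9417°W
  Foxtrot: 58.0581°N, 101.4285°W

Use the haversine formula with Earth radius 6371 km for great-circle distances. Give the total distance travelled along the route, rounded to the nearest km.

843 km

Leg distances:
Alpha→Bravo: 233.4 km  (cumulative 233.4 km)
Bravo→Charlie: 302.6 km  (cumulative 536.0 km)
Charlie→Delta: 120.3 km  (cumulative 656.3 km)
Delta→Echo: 121.7 km  (cumulative 778.0 km)
Echo→Foxtrot: 65.1 km  (cumulative 843.0 km)
Total route length ≈ 843 km.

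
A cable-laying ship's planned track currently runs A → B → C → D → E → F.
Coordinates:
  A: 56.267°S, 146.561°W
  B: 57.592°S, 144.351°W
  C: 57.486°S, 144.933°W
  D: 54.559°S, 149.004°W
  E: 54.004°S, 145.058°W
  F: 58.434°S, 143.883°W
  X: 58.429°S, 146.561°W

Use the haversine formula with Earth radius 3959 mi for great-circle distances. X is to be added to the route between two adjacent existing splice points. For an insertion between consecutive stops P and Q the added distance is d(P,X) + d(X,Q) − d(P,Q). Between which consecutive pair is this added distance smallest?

Added distance for inserting X between each consecutive pair:
A–B: 125.0 mi
B–C: 165.0 mi
C–D: 115.4 mi
D–E: 430.6 mi
E–F: 98.6 mi
Smallest added distance is 98.6 mi, inserting between E and F.

between E and F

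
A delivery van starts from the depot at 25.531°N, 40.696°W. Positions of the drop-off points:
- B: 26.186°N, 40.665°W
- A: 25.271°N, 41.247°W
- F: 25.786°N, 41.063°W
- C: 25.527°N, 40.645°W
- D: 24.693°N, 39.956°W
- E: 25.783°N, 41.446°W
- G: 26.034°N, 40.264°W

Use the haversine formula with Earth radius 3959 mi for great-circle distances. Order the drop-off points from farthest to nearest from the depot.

Computing each great-circle distance from 25.531°N, 40.696°W:
D 24.693°N, 39.956°W: 74.1 mi
E 25.783°N, 41.446°W: 49.9 mi
B 26.186°N, 40.665°W: 45.3 mi
G 26.034°N, 40.264°W: 43.9 mi
A 25.271°N, 41.247°W: 38.8 mi
F 25.786°N, 41.063°W: 28.9 mi
C 25.527°N, 40.645°W: 3.2 mi

D, E, B, G, A, F, C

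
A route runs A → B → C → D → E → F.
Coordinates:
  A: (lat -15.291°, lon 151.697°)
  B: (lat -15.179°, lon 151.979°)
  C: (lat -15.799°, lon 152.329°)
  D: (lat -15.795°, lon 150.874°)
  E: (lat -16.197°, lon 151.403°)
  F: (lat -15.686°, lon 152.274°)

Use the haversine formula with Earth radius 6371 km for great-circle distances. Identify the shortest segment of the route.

A–B

Leg distances:
A→B: 32.7 km
B→C: 78.5 km
C→D: 155.7 km
D→E: 72.1 km
E→F: 109.1 km
The shortest leg is A–B at 32.7 km.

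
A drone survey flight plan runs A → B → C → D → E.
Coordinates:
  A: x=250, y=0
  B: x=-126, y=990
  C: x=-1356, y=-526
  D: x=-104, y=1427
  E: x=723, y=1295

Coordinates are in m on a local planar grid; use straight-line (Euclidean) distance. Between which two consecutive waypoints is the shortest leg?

D–E

Leg distances:
A→B: 1059.0 m
B→C: 1952.2 m
C→D: 2319.9 m
D→E: 837.5 m
The shortest leg is D–E at 837.5 m.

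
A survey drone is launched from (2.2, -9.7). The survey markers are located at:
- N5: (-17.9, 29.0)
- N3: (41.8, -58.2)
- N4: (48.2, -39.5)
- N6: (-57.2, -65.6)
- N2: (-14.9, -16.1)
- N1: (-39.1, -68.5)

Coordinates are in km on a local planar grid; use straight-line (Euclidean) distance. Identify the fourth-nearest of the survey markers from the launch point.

N3

Distances from the launch point ((2.2, -9.7)):
N2: 18.3 km
N5: 43.6 km
N4: 54.8 km
N3: 62.6 km
N1: 71.9 km
N6: 81.6 km
The fourth-nearest is N3 at 62.6 km.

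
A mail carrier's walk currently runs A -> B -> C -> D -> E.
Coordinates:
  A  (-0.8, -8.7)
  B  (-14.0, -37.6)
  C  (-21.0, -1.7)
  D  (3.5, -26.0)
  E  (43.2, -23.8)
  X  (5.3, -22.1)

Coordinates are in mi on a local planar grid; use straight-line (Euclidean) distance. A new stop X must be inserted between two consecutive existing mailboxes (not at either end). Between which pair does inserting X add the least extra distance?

between D and E

Added distance for inserting X between each consecutive pair:
A–B: 7.7 mi
B–C: 21.5 mi
C–D: 3.1 mi
D–E: 2.5 mi
Smallest added distance is 2.5 mi, inserting between D and E.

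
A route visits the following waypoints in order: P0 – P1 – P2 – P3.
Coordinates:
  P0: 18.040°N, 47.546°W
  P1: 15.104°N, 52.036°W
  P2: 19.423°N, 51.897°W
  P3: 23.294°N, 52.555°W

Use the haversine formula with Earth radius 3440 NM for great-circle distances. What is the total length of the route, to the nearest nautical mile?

Leg distances:
P0→P1: 312.7 NM  (cumulative 312.7 NM)
P1→P2: 259.4 NM  (cumulative 572.2 NM)
P2→P3: 235.3 NM  (cumulative 807.5 NM)
Total route length ≈ 807 NM.

807 NM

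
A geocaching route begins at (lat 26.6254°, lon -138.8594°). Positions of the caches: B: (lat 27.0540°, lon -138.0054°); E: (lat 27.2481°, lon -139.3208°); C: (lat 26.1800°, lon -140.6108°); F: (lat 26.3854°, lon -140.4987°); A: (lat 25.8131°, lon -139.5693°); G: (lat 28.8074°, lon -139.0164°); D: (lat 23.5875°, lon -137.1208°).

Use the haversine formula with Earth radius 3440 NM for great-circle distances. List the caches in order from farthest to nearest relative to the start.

Computing each great-circle distance from (lat 26.6254°, lon -138.8594°):
D (lat 23.5875°, lon -137.1208°): 205.4 NM
G (lat 28.8074°, lon -139.0164°): 131.3 NM
C (lat 26.1800°, lon -140.6108°): 97.9 NM
F (lat 26.3854°, lon -140.4987°): 89.2 NM
A (lat 25.8131°, lon -139.5693°): 62.0 NM
B (lat 27.0540°, lon -138.0054°): 52.5 NM
E (lat 27.2481°, lon -139.3208°): 44.8 NM

D, G, C, F, A, B, E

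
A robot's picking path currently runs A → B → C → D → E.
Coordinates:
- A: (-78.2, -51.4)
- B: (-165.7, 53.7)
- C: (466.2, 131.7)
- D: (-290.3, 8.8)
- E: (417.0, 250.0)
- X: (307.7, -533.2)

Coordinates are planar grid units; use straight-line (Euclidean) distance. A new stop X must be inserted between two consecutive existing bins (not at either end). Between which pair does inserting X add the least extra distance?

between C and D

Added distance for inserting X between each consecutive pair:
A–B: 1234.6
B–C: 800.9
C–D: 724.2
D–E: 850.6
Smallest added distance is 724.2, inserting between C and D.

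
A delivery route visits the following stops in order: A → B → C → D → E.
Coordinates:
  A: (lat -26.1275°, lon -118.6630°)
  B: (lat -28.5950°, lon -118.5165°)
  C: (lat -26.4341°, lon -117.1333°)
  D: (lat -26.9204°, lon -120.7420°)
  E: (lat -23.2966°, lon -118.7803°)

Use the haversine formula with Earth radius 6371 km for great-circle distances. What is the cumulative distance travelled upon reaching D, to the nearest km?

914 km

Leg distances:
A→B: 274.8 km  (cumulative 274.8 km)
B→C: 276.3 km  (cumulative 551.0 km)
C→D: 362.6 km  (cumulative 913.6 km)
Cumulative distance at D ≈ 914 km.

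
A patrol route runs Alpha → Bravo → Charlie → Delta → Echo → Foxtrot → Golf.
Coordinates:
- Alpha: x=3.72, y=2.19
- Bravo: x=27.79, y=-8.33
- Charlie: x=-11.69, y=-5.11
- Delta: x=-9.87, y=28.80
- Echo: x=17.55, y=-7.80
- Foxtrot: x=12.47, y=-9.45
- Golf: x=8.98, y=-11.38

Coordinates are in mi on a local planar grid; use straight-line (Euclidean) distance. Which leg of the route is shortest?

Foxtrot–Golf

Leg distances:
Alpha→Bravo: 26.3 mi
Bravo→Charlie: 39.6 mi
Charlie→Delta: 34.0 mi
Delta→Echo: 45.7 mi
Echo→Foxtrot: 5.3 mi
Foxtrot→Golf: 4.0 mi
The shortest leg is Foxtrot–Golf at 4.0 mi.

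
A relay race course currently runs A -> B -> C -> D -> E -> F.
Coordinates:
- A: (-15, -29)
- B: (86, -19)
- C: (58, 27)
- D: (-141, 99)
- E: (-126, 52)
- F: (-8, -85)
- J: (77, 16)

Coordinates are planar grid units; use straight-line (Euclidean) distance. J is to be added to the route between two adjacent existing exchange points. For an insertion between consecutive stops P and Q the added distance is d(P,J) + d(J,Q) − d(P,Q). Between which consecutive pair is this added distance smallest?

Added distance for inserting J between each consecutive pair:
A–B: 37.1
B–C: 4.2
C–D: 43.6
D–E: 390.1
E–F: 157.4
Smallest added distance is 4.2, inserting between B and C.

between B and C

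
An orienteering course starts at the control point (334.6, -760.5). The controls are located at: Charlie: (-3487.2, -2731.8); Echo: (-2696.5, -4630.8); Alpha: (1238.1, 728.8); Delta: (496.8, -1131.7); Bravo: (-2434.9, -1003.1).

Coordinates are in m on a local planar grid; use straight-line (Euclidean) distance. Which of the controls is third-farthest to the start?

Distance to each, sorted:
Echo: 4916.0 m
Charlie: 4300.3 m
Bravo: 2780.1 m
Alpha: 1741.9 m
Delta: 405.1 m
The third-farthest is Bravo at 2780.1 m.

Bravo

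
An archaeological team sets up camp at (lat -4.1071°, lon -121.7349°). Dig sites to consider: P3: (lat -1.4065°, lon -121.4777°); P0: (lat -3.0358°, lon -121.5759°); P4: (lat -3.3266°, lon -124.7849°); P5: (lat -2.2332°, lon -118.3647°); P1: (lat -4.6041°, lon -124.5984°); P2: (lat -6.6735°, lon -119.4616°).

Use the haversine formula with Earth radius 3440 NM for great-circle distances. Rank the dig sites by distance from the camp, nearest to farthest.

P0, P3, P1, P4, P2, P5

Distances from the camp:
P0 (lat -3.0358°, lon -121.5759°): 65.0 NM
P3 (lat -1.4065°, lon -121.4777°): 162.9 NM
P1 (lat -4.6041°, lon -124.5984°): 174.0 NM
P4 (lat -3.3266°, lon -124.7849°): 188.6 NM
P2 (lat -6.6735°, lon -119.4616°): 205.4 NM
P5 (lat -2.2332°, lon -118.3647°): 231.2 NM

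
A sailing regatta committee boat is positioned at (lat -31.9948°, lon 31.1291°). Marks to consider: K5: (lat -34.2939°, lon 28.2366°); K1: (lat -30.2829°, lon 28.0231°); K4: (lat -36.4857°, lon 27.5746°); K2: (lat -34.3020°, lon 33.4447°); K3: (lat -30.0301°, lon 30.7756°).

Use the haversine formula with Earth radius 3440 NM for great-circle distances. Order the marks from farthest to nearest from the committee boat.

Computing each great-circle distance from (lat -31.9948°, lon 31.1291°):
K4 (lat -36.4857°, lon 27.5746°): 322.2 NM
K5 (lat -34.2939°, lon 28.2366°): 200.5 NM
K1 (lat -30.2829°, lon 28.0231°): 189.8 NM
K2 (lat -34.3020°, lon 33.4447°): 180.9 NM
K3 (lat -30.0301°, lon 30.7756°): 119.4 NM

K4, K5, K1, K2, K3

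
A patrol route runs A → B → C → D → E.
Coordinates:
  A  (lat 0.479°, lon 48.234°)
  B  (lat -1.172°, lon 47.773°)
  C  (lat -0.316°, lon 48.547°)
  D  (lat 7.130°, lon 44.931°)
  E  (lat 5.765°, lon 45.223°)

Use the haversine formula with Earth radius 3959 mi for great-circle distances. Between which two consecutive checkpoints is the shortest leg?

B–C

Leg distances:
A→B: 118.4 mi
B→C: 79.7 mi
C→D: 571.7 mi
D→E: 96.4 mi
The shortest leg is B–C at 79.7 mi.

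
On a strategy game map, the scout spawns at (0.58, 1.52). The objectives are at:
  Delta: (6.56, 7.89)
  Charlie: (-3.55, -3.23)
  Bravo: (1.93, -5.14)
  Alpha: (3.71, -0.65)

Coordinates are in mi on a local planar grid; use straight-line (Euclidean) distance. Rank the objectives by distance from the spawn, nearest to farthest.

Alpha, Charlie, Bravo, Delta

Distances from the spawn:
Alpha (3.71, -0.65): 3.8 mi
Charlie (-3.55, -3.23): 6.3 mi
Bravo (1.93, -5.14): 6.8 mi
Delta (6.56, 7.89): 8.7 mi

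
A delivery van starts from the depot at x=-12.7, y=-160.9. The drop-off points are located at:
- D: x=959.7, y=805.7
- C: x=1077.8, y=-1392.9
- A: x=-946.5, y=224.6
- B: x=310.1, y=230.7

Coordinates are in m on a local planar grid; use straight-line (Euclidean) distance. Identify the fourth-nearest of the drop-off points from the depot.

Distances from the depot (x=-12.7, y=-160.9):
B: 507.5 m
A: 1010.2 m
D: 1371.1 m
C: 1645.3 m
The fourth-nearest is C at 1645.3 m.

C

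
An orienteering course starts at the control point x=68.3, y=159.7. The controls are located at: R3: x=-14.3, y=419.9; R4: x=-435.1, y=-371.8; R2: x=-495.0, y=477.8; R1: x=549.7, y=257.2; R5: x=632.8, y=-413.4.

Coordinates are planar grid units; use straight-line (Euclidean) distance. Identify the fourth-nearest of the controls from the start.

R4

Distances from the start (x=68.3, y=159.7):
R3: 273.0
R1: 491.2
R2: 646.9
R4: 732.1
R5: 804.4
The fourth-nearest is R4 at 732.1.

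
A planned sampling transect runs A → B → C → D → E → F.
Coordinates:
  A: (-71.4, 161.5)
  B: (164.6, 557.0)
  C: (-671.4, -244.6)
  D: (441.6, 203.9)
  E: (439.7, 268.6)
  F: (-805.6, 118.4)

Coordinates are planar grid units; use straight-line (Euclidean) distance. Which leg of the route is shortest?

Leg distances:
A→B: 460.6
B→C: 1158.2
C→D: 1200.0
D→E: 64.7
E→F: 1254.3
The shortest leg is D–E at 64.7.

D–E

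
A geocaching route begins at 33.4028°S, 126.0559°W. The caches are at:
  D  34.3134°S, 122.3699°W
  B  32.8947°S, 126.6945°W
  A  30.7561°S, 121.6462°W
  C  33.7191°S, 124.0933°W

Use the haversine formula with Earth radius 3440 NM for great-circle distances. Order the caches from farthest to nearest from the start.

Distances from the start:
A 30.7561°S, 121.6462°W: 274.9 NM
D 34.3134°S, 122.3699°W: 191.7 NM
C 33.7191°S, 124.0933°W: 100.0 NM
B 32.8947°S, 126.6945°W: 44.3 NM

A, D, C, B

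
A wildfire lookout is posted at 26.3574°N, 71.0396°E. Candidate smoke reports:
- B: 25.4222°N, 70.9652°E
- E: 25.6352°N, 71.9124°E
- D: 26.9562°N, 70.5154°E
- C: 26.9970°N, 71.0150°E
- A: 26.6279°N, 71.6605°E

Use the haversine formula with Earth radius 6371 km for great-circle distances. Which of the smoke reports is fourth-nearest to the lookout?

Distances from the lookout (26.3574°N, 71.0396°E):
A: 68.7 km
C: 71.2 km
D: 84.5 km
B: 104.3 km
E: 118.6 km
The fourth-nearest is B at 104.3 km.

B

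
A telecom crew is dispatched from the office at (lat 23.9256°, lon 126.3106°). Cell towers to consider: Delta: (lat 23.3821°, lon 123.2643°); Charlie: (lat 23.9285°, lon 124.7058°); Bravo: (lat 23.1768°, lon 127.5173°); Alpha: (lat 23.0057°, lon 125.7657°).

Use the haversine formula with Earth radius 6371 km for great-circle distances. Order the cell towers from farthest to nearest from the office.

Delta, Charlie, Bravo, Alpha

Computing each great-circle distance from (lat 23.9256°, lon 126.3106°):
Delta (lat 23.3821°, lon 123.2643°): 316.1 km
Charlie (lat 23.9285°, lon 124.7058°): 163.1 km
Bravo (lat 23.1768°, lon 127.5173°): 148.5 km
Alpha (lat 23.0057°, lon 125.7657°): 116.4 km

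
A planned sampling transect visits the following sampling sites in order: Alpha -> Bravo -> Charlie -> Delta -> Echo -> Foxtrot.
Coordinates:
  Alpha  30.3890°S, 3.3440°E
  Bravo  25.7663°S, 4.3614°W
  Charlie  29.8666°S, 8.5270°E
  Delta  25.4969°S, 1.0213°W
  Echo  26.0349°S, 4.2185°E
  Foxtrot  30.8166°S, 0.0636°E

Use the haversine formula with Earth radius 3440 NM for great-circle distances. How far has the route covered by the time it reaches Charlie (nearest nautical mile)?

1220 NM

Leg distances:
Alpha→Bravo: 493.4 NM  (cumulative 493.4 NM)
Bravo→Charlie: 726.8 NM  (cumulative 1220.1 NM)
Cumulative distance at Charlie ≈ 1220 NM.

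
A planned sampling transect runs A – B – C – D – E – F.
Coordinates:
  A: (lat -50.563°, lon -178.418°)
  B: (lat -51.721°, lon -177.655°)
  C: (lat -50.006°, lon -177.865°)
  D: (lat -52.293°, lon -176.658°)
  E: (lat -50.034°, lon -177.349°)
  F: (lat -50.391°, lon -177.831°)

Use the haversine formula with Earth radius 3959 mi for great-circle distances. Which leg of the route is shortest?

E–F

Leg distances:
A→B: 86.6 mi
B→C: 118.9 mi
C→D: 166.5 mi
D→E: 158.9 mi
E→F: 32.6 mi
The shortest leg is E–F at 32.6 mi.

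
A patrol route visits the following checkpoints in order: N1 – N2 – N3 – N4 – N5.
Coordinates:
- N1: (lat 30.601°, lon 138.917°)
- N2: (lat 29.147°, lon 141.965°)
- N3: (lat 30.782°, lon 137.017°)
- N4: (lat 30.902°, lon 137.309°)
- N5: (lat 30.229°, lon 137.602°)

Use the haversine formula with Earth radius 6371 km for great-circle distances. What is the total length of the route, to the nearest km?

956 km

Leg distances:
N1→N2: 335.4 km  (cumulative 335.4 km)
N2→N3: 510.1 km  (cumulative 845.5 km)
N3→N4: 30.9 km  (cumulative 876.4 km)
N4→N5: 79.9 km  (cumulative 956.3 km)
Total route length ≈ 956 km.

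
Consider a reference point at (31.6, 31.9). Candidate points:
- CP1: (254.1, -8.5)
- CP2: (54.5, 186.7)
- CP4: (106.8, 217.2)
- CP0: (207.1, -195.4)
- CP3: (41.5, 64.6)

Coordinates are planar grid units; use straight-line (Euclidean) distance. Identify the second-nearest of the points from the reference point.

Distances from the reference point ((31.6, 31.9)):
CP3: 34.2
CP2: 156.5
CP4: 200.0
CP1: 226.1
CP0: 287.2
The second-nearest is CP2 at 156.5.

CP2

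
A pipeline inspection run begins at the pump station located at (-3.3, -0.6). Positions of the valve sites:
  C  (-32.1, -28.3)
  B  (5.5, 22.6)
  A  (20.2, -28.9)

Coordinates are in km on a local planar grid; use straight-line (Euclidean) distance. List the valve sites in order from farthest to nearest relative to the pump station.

Distance from the pump station at (-3.3, -0.6) to each:
C (-32.1, -28.3): 40.0 km
A (20.2, -28.9): 36.8 km
B (5.5, 22.6): 24.8 km

C, A, B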